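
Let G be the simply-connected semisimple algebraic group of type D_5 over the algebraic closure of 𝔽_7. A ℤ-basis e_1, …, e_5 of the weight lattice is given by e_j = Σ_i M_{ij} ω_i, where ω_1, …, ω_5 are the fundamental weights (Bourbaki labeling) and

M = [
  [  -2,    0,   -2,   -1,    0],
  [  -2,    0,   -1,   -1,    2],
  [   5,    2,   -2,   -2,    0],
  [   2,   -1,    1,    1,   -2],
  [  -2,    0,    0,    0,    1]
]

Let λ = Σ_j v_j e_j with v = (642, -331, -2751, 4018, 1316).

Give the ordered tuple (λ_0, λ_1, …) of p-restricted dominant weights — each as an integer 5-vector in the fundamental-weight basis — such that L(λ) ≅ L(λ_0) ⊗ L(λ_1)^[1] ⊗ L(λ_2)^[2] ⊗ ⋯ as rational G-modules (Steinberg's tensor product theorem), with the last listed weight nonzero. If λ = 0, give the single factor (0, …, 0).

Change of basis e → ω: c = M·v where v = (642, -331, -2751, 4018, 1316):
  c_1 = -2*642 + 0*-331 + -2*-2751 + -1*4018 + 0*1316 = 200
  c_2 = -2*642 + 0*-331 + -1*-2751 + -1*4018 + 2*1316 = 81
  c_3 = 5*642 + 2*-331 + -2*-2751 + -2*4018 + 0*1316 = 14
  c_4 = 2*642 + -1*-331 + 1*-2751 + 1*4018 + -2*1316 = 250
  c_5 = -2*642 + 0*-331 + 0*-2751 + 0*4018 + 1*1316 = 32
Writing each c_i in base p = 7:
  c_1 = 200 = 4·7^0 + 0·7^1 + 4·7^2
  c_2 = 81 = 4·7^0 + 4·7^1 + 1·7^2
  c_3 = 14 = 0·7^0 + 2·7^1
  c_4 = 250 = 5·7^0 + 0·7^1 + 5·7^2
  c_5 = 32 = 4·7^0 + 4·7^1
p-restricted factor λ_0 = (4, 4, 0, 5, 4)
p-restricted factor λ_1 = (0, 4, 2, 0, 4)
p-restricted factor λ_2 = (4, 1, 0, 5, 0)

((4, 4, 0, 5, 4), (0, 4, 2, 0, 4), (4, 1, 0, 5, 0))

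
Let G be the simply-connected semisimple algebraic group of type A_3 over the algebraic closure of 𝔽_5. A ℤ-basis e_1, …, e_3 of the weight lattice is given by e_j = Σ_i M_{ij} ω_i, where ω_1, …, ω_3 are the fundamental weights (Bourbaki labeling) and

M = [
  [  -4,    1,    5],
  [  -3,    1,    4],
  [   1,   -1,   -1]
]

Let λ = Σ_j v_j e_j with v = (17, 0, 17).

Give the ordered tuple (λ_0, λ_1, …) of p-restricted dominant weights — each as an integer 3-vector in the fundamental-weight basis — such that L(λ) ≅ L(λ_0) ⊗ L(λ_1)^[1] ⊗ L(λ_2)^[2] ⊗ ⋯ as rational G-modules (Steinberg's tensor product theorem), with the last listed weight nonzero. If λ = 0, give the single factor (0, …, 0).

((2, 2, 0), (3, 3, 0))

ω-coordinates c = M·v, v = (17, 0, 17):
  c_1 = -4*17 + 1*0 + 5*17 = 17
  c_2 = -3*17 + 1*0 + 4*17 = 17
  c_3 = 1*17 + -1*0 + -1*17 = 0
Writing each c_i in base p = 5:
  c_1 = 17 = 2·5^0 + 3·5^1
  c_2 = 17 = 2·5^0 + 3·5^1
  c_3 = 0
p-restricted factor λ_0 = (2, 2, 0)
p-restricted factor λ_1 = (3, 3, 0)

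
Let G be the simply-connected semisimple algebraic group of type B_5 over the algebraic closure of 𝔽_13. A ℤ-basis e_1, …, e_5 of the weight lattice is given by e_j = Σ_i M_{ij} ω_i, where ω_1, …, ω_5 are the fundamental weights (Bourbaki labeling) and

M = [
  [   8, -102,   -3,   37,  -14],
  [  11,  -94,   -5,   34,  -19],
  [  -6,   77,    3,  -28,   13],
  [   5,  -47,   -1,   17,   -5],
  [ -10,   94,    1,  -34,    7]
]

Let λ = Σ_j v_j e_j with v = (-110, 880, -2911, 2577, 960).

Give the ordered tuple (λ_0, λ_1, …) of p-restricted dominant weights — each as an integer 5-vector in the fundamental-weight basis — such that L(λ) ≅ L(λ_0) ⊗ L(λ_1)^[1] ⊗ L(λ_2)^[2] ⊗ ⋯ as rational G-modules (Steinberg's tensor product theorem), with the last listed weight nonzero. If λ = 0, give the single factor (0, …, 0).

Converting to the ω-basis (c_i = row i of M dotted with v = (-110, 880, -2911, 2577, 960)):
  c_1 = (8)·(-110) + (-102)·(880) + (-3)·(-2911) + (37)·(2577) + (-14)·(960) = 2
  c_2 = (11)·(-110) + (-94)·(880) + (-5)·(-2911) + (34)·(2577) + (-19)·(960) = 3
  c_3 = (-6)·(-110) + (77)·(880) + (3)·(-2911) + (-28)·(2577) + (13)·(960) = 11
  c_4 = (5)·(-110) + (-47)·(880) + (-1)·(-2911) + (17)·(2577) + (-5)·(960) = 10
  c_5 = (-10)·(-110) + (94)·(880) + (1)·(-2911) + (-34)·(2577) + (7)·(960) = 11
Writing each c_i in base p = 13:
  c_1 = 2 = 2·13^0
  c_2 = 3 = 3·13^0
  c_3 = 11 = 11·13^0
  c_4 = 10 = 10·13^0
  c_5 = 11 = 11·13^0
p-restricted factor λ_0 = (2, 3, 11, 10, 11)

((2, 3, 11, 10, 11),)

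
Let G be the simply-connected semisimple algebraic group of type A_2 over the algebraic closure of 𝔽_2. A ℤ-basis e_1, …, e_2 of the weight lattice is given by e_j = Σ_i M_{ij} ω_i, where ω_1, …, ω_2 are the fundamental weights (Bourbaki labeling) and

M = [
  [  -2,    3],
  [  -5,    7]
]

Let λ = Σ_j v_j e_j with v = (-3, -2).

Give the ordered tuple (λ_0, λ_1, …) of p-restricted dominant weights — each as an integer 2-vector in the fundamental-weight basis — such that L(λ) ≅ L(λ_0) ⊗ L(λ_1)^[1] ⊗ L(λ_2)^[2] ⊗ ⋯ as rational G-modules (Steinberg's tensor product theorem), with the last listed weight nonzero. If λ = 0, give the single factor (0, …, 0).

((0, 1),)

Compute c_i = Σ_j M_{ij} v_j with v = (-3, -2):
  c_1 = -2*-3 + 3*-2 = 0
  c_2 = -5*-3 + 7*-2 = 1
Expand coordinatewise in base 2:
  c_1 = 0
  c_2 = 1 = 1·2^0
Factor λ_0 = (0, 1)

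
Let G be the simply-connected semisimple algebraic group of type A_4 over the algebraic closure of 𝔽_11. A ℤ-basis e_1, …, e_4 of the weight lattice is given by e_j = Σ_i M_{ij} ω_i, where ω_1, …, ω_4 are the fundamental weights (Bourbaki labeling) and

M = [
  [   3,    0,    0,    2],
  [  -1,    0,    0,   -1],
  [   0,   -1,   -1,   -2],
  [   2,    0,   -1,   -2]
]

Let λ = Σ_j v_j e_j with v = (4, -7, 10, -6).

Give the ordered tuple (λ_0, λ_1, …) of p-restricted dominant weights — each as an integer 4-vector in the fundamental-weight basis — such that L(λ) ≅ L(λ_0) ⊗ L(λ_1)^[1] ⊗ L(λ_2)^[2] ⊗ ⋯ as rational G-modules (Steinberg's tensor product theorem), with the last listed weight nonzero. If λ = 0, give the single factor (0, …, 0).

In the fundamental-weight basis, λ has coordinates c = M·v (v = (4, -7, 10, -6)):
  c_1 = (3)·(4) + (0)·(-7) + (0)·(10) + (2)·(-6) = 0
  c_2 = (-1)·(4) + (0)·(-7) + (0)·(10) + (-1)·(-6) = 2
  c_3 = (0)·(4) + (-1)·(-7) + (-1)·(10) + (-2)·(-6) = 9
  c_4 = (2)·(4) + (0)·(-7) + (-1)·(10) + (-2)·(-6) = 10
Writing each c_i in base p = 11:
  c_1 = 0
  c_2 = 2 = 2·11^0
  c_3 = 9 = 9·11^0
  c_4 = 10 = 10·11^0
λ_0 = (0, 2, 9, 10)

((0, 2, 9, 10),)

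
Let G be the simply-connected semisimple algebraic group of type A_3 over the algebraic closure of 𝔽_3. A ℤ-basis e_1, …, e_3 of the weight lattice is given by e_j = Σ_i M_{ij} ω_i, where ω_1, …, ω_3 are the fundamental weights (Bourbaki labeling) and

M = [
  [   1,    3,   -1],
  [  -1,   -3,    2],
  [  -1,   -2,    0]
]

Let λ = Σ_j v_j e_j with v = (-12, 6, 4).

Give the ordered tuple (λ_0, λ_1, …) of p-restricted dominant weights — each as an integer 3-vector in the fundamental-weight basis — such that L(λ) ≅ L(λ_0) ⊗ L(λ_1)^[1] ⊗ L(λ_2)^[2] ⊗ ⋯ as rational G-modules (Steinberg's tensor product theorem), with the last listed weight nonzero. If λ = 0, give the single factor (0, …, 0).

Compute c_i = Σ_j M_{ij} v_j with v = (-12, 6, 4):
  c_1 = (1)·(-12) + (3)·(6) + (-1)·(4) = 2
  c_2 = (-1)·(-12) + (-3)·(6) + (2)·(4) = 2
  c_3 = (-1)·(-12) + (-2)·(6) + (0)·(4) = 0
Writing each c_i in base p = 3:
  c_1 = 2 = 2·3^0
  c_2 = 2 = 2·3^0
  c_3 = 0
p-restricted factor λ_0 = (2, 2, 0)

((2, 2, 0),)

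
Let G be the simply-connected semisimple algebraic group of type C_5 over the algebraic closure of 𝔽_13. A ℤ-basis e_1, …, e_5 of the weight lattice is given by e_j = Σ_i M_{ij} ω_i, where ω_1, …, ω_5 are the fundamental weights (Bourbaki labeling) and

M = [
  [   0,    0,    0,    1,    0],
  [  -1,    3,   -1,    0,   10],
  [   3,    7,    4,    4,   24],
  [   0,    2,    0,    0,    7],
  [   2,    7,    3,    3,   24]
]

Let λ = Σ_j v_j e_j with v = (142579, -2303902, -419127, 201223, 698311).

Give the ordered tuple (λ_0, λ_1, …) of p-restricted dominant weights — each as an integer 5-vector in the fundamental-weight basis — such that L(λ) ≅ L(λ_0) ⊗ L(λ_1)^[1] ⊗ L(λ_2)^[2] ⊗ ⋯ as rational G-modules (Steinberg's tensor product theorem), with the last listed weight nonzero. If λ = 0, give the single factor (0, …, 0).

((9, 7, 5, 2, 8), (8, 11, 0, 0, 9), (7, 4, 9, 8, 12), (0, 2, 7, 10, 2), (7, 12, 6, 9, 9))

In the fundamental-weight basis, λ has coordinates c = M·v (v = (142579, -2303902, -419127, 201223, 698311)):
  c_1 = 0·142579 + (0)·(-2303902) + (0)·(-419127) + 1·201223 + 0·698311 = 201223
  c_2 = (-1)·(142579) + (3)·(-2303902) + (-1)·(-419127) + 0·201223 + 10·698311 = 347952
  c_3 = 3·142579 + (7)·(-2303902) + (4)·(-419127) + 4·201223 + 24·698311 = 188271
  c_4 = 0·142579 + (2)·(-2303902) + (0)·(-419127) + 0·201223 + 7·698311 = 280373
  c_5 = 2·142579 + (7)·(-2303902) + (3)·(-419127) + 3·201223 + 24·698311 = 263596
Expand coordinatewise in base 13:
  c_1 = 201223 = 9·13^0 + 8·13^1 + 7·13^2 + 0·13^3 + 7·13^4
  c_2 = 347952 = 7·13^0 + 11·13^1 + 4·13^2 + 2·13^3 + 12·13^4
  c_3 = 188271 = 5·13^0 + 0·13^1 + 9·13^2 + 7·13^3 + 6·13^4
  c_4 = 280373 = 2·13^0 + 0·13^1 + 8·13^2 + 10·13^3 + 9·13^4
  c_5 = 263596 = 8·13^0 + 9·13^1 + 12·13^2 + 2·13^3 + 9·13^4
p-restricted factor λ_0 = (9, 7, 5, 2, 8)
p-restricted factor λ_1 = (8, 11, 0, 0, 9)
p-restricted factor λ_2 = (7, 4, 9, 8, 12)
p-restricted factor λ_3 = (0, 2, 7, 10, 2)
p-restricted factor λ_4 = (7, 12, 6, 9, 9)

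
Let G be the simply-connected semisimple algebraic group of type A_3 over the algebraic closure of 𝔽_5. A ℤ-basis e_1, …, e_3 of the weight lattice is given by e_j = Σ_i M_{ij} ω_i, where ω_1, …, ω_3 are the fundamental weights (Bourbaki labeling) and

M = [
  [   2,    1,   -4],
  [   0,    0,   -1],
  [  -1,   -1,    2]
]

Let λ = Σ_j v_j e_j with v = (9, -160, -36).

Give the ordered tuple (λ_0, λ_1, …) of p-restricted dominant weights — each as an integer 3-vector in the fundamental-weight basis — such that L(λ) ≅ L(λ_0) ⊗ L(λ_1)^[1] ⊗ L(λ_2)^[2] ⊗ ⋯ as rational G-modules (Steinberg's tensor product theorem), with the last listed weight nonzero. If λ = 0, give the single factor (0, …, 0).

ω-coordinates c = M·v, v = (9, -160, -36):
  c_1 = 2·9 + (1)·(-160) + (-4)·(-36) = 2
  c_2 = 0·9 + (0)·(-160) + (-1)·(-36) = 36
  c_3 = (-1)·(9) + (-1)·(-160) + (2)·(-36) = 79
Expand coordinatewise in base 5:
  c_1 = 2 = 2·5^0
  c_2 = 36 = 1·5^0 + 2·5^1 + 1·5^2
  c_3 = 79 = 4·5^0 + 0·5^1 + 3·5^2
λ_0 = (2, 1, 4)
λ_1 = (0, 2, 0)
λ_2 = (0, 1, 3)

((2, 1, 4), (0, 2, 0), (0, 1, 3))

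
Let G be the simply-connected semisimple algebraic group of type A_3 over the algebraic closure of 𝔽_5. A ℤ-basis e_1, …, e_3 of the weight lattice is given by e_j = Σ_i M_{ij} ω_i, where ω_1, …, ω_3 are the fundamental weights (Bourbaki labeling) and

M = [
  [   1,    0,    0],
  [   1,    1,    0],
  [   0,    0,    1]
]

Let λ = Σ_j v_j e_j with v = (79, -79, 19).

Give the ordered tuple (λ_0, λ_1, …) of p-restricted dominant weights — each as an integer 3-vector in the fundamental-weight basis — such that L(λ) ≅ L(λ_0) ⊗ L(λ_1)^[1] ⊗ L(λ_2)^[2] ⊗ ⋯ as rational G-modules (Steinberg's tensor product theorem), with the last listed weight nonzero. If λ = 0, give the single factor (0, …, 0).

Change of basis e → ω: c = M·v where v = (79, -79, 19):
  c_1 = 1*79 + 0*-79 + 0*19 = 79
  c_2 = 1*79 + 1*-79 + 0*19 = 0
  c_3 = 0*79 + 0*-79 + 1*19 = 19
p = 5; digits c_i = Σ_j d_{ij}·5^j, 0 ≤ d_{ij} < 5:
  c_1 = 79 = 4·5^0 + 0·5^1 + 3·5^2
  c_2 = 0
  c_3 = 19 = 4·5^0 + 3·5^1
Factor λ_0 = (4, 0, 4)
Factor λ_1 = (0, 0, 3)
Factor λ_2 = (3, 0, 0)

((4, 0, 4), (0, 0, 3), (3, 0, 0))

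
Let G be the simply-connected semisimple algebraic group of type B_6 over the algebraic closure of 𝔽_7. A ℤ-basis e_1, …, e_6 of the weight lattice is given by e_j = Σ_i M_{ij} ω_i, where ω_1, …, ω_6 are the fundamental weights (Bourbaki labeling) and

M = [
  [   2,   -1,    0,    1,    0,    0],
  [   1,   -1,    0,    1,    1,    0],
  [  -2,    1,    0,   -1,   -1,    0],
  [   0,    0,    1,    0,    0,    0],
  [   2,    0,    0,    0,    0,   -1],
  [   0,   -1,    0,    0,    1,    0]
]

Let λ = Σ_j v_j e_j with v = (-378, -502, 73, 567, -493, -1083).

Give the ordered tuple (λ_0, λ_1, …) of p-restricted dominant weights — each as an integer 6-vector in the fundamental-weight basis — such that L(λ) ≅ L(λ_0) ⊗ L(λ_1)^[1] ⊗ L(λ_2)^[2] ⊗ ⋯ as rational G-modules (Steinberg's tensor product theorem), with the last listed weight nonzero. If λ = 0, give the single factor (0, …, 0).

In the fundamental-weight basis, λ has coordinates c = M·v (v = (-378, -502, 73, 567, -493, -1083)):
  c_1 = (2)·(-378) + (-1)·(-502) + 0·73 + 1·567 + (0)·(-493) + (0)·(-1083) = 313
  c_2 = (1)·(-378) + (-1)·(-502) + 0·73 + 1·567 + (1)·(-493) + (0)·(-1083) = 198
  c_3 = (-2)·(-378) + (1)·(-502) + 0·73 + (-1)·(567) + (-1)·(-493) + (0)·(-1083) = 180
  c_4 = (0)·(-378) + (0)·(-502) + 1·73 + 0·567 + (0)·(-493) + (0)·(-1083) = 73
  c_5 = (2)·(-378) + (0)·(-502) + 0·73 + 0·567 + (0)·(-493) + (-1)·(-1083) = 327
  c_6 = (0)·(-378) + (-1)·(-502) + 0·73 + 0·567 + (1)·(-493) + (0)·(-1083) = 9
Writing each c_i in base p = 7:
  c_1 = 313 = 5·7^0 + 2·7^1 + 6·7^2
  c_2 = 198 = 2·7^0 + 0·7^1 + 4·7^2
  c_3 = 180 = 5·7^0 + 4·7^1 + 3·7^2
  c_4 = 73 = 3·7^0 + 3·7^1 + 1·7^2
  c_5 = 327 = 5·7^0 + 4·7^1 + 6·7^2
  c_6 = 9 = 2·7^0 + 1·7^1
Factor λ_0 = (5, 2, 5, 3, 5, 2)
Factor λ_1 = (2, 0, 4, 3, 4, 1)
Factor λ_2 = (6, 4, 3, 1, 6, 0)

((5, 2, 5, 3, 5, 2), (2, 0, 4, 3, 4, 1), (6, 4, 3, 1, 6, 0))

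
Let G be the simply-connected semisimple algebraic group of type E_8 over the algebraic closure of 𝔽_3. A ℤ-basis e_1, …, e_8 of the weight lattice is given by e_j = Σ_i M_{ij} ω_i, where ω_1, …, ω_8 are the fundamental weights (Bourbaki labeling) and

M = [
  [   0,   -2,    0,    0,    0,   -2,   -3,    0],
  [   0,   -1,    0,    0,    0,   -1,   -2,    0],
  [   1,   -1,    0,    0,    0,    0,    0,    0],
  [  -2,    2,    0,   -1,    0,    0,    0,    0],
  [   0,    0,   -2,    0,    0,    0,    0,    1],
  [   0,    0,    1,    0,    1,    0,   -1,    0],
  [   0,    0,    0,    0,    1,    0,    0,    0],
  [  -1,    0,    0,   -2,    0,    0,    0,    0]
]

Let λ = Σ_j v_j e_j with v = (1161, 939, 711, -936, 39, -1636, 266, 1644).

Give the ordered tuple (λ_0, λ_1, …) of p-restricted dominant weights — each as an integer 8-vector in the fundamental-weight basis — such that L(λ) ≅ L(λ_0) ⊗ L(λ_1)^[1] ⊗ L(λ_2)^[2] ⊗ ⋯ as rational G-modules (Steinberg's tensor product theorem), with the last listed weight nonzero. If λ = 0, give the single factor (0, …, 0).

Change of basis e → ω: c = M·v where v = (1161, 939, 711, -936, 39, -1636, 266, 1644):
  c_1 = (0)·(1161) + (-2)·(939) + (0)·(711) + (0)·(-936) + (0)·(39) + (-2)·(-1636) + (-3)·(266) + (0)·(1644) = 596
  c_2 = (0)·(1161) + (-1)·(939) + (0)·(711) + (0)·(-936) + (0)·(39) + (-1)·(-1636) + (-2)·(266) + (0)·(1644) = 165
  c_3 = (1)·(1161) + (-1)·(939) + (0)·(711) + (0)·(-936) + (0)·(39) + (0)·(-1636) + (0)·(266) + (0)·(1644) = 222
  c_4 = (-2)·(1161) + (2)·(939) + (0)·(711) + (-1)·(-936) + (0)·(39) + (0)·(-1636) + (0)·(266) + (0)·(1644) = 492
  c_5 = (0)·(1161) + (0)·(939) + (-2)·(711) + (0)·(-936) + (0)·(39) + (0)·(-1636) + (0)·(266) + (1)·(1644) = 222
  c_6 = (0)·(1161) + (0)·(939) + (1)·(711) + (0)·(-936) + (1)·(39) + (0)·(-1636) + (-1)·(266) + (0)·(1644) = 484
  c_7 = (0)·(1161) + (0)·(939) + (0)·(711) + (0)·(-936) + (1)·(39) + (0)·(-1636) + (0)·(266) + (0)·(1644) = 39
  c_8 = (-1)·(1161) + (0)·(939) + (0)·(711) + (-2)·(-936) + (0)·(39) + (0)·(-1636) + (0)·(266) + (0)·(1644) = 711
p = 3; digits c_i = Σ_j d_{ij}·3^j, 0 ≤ d_{ij} < 3:
  c_1 = 596 = 2·3^0 + 0·3^1 + 0·3^2 + 1·3^3 + 1·3^4 + 2·3^5
  c_2 = 165 = 0·3^0 + 1·3^1 + 0·3^2 + 0·3^3 + 2·3^4
  c_3 = 222 = 0·3^0 + 2·3^1 + 0·3^2 + 2·3^3 + 2·3^4
  c_4 = 492 = 0·3^0 + 2·3^1 + 0·3^2 + 0·3^3 + 0·3^4 + 2·3^5
  c_5 = 222 = 0·3^0 + 2·3^1 + 0·3^2 + 2·3^3 + 2·3^4
  c_6 = 484 = 1·3^0 + 2·3^1 + 2·3^2 + 2·3^3 + 2·3^4 + 1·3^5
  c_7 = 39 = 0·3^0 + 1·3^1 + 1·3^2 + 1·3^3
  c_8 = 711 = 0·3^0 + 0·3^1 + 1·3^2 + 2·3^3 + 2·3^4 + 2·3^5
Factor λ_0 = (2, 0, 0, 0, 0, 1, 0, 0)
Factor λ_1 = (0, 1, 2, 2, 2, 2, 1, 0)
Factor λ_2 = (0, 0, 0, 0, 0, 2, 1, 1)
Factor λ_3 = (1, 0, 2, 0, 2, 2, 1, 2)
Factor λ_4 = (1, 2, 2, 0, 2, 2, 0, 2)
Factor λ_5 = (2, 0, 0, 2, 0, 1, 0, 2)

((2, 0, 0, 0, 0, 1, 0, 0), (0, 1, 2, 2, 2, 2, 1, 0), (0, 0, 0, 0, 0, 2, 1, 1), (1, 0, 2, 0, 2, 2, 1, 2), (1, 2, 2, 0, 2, 2, 0, 2), (2, 0, 0, 2, 0, 1, 0, 2))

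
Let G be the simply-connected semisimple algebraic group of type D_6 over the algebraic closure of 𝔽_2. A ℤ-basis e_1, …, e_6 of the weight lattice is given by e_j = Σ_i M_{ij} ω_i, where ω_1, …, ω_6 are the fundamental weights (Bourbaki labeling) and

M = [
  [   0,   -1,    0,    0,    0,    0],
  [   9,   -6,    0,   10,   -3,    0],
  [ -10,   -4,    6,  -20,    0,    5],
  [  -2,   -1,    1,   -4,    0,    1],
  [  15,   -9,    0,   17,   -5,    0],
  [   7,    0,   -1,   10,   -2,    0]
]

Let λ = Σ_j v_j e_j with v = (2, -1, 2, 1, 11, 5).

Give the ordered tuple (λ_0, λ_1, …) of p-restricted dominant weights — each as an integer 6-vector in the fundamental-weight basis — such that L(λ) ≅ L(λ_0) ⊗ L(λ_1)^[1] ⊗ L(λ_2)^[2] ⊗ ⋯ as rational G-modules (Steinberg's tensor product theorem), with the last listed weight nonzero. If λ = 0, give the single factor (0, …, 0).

Converting to the ω-basis (c_i = row i of M dotted with v = (2, -1, 2, 1, 11, 5)):
  c_1 = (0)·(2) + (-1)·(-1) + (0)·(2) + (0)·(1) + (0)·(11) + (0)·(5) = 1
  c_2 = (9)·(2) + (-6)·(-1) + (0)·(2) + (10)·(1) + (-3)·(11) + (0)·(5) = 1
  c_3 = (-10)·(2) + (-4)·(-1) + (6)·(2) + (-20)·(1) + (0)·(11) + (5)·(5) = 1
  c_4 = (-2)·(2) + (-1)·(-1) + (1)·(2) + (-4)·(1) + (0)·(11) + (1)·(5) = 0
  c_5 = (15)·(2) + (-9)·(-1) + (0)·(2) + (17)·(1) + (-5)·(11) + (0)·(5) = 1
  c_6 = (7)·(2) + (0)·(-1) + (-1)·(2) + (10)·(1) + (-2)·(11) + (0)·(5) = 0
Base-2 expansion of each c_i:
  c_1 = 1 = 1·2^0
  c_2 = 1 = 1·2^0
  c_3 = 1 = 1·2^0
  c_4 = 0
  c_5 = 1 = 1·2^0
  c_6 = 0
Factor λ_0 = (1, 1, 1, 0, 1, 0)

((1, 1, 1, 0, 1, 0),)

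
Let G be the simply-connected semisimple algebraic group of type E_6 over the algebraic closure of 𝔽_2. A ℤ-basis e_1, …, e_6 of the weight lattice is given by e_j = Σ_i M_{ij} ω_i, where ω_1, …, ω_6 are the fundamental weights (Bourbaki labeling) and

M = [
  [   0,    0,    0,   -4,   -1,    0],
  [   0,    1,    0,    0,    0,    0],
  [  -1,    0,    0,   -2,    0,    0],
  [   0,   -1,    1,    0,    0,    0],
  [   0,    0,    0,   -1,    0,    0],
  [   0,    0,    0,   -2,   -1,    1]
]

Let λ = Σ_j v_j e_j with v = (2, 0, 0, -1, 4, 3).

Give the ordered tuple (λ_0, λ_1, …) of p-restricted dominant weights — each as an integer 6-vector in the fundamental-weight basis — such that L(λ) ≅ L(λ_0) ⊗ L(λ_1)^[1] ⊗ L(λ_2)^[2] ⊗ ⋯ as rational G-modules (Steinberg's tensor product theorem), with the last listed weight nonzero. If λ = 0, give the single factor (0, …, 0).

((0, 0, 0, 0, 1, 1),)

In the fundamental-weight basis, λ has coordinates c = M·v (v = (2, 0, 0, -1, 4, 3)):
  c_1 = (0)·(2) + (0)·(0) + (0)·(0) + (-4)·(-1) + (-1)·(4) + (0)·(3) = 0
  c_2 = (0)·(2) + (1)·(0) + (0)·(0) + (0)·(-1) + (0)·(4) + (0)·(3) = 0
  c_3 = (-1)·(2) + (0)·(0) + (0)·(0) + (-2)·(-1) + (0)·(4) + (0)·(3) = 0
  c_4 = (0)·(2) + (-1)·(0) + (1)·(0) + (0)·(-1) + (0)·(4) + (0)·(3) = 0
  c_5 = (0)·(2) + (0)·(0) + (0)·(0) + (-1)·(-1) + (0)·(4) + (0)·(3) = 1
  c_6 = (0)·(2) + (0)·(0) + (0)·(0) + (-2)·(-1) + (-1)·(4) + (1)·(3) = 1
Base-2 expansion of each c_i:
  c_1 = 0
  c_2 = 0
  c_3 = 0
  c_4 = 0
  c_5 = 1 = 1·2^0
  c_6 = 1 = 1·2^0
Factor λ_0 = (0, 0, 0, 0, 1, 1)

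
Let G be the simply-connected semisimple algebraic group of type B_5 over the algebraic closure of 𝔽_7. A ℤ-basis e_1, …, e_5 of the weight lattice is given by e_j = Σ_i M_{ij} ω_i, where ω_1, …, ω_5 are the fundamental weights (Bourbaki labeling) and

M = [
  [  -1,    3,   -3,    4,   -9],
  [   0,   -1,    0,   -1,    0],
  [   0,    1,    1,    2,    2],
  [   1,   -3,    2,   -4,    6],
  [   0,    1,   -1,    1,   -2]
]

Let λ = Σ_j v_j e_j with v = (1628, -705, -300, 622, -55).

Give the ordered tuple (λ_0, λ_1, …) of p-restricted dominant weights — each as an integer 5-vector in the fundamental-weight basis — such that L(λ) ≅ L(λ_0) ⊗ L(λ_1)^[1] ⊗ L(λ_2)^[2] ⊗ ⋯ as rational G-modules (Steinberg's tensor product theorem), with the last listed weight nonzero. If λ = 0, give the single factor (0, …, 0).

((0, 6, 3, 3, 5), (6, 4, 4, 4, 4), (2, 1, 2, 6, 6))

In the fundamental-weight basis, λ has coordinates c = M·v (v = (1628, -705, -300, 622, -55)):
  c_1 = (-1)·(1628) + (3)·(-705) + (-3)·(-300) + 4·622 + (-9)·(-55) = 140
  c_2 = 0·1628 + (-1)·(-705) + (0)·(-300) + (-1)·(622) + (0)·(-55) = 83
  c_3 = 0·1628 + (1)·(-705) + (1)·(-300) + 2·622 + (2)·(-55) = 129
  c_4 = 1·1628 + (-3)·(-705) + (2)·(-300) + (-4)·(622) + (6)·(-55) = 325
  c_5 = 0·1628 + (1)·(-705) + (-1)·(-300) + 1·622 + (-2)·(-55) = 327
Expand coordinatewise in base 7:
  c_1 = 140 = 0·7^0 + 6·7^1 + 2·7^2
  c_2 = 83 = 6·7^0 + 4·7^1 + 1·7^2
  c_3 = 129 = 3·7^0 + 4·7^1 + 2·7^2
  c_4 = 325 = 3·7^0 + 4·7^1 + 6·7^2
  c_5 = 327 = 5·7^0 + 4·7^1 + 6·7^2
p-restricted factor λ_0 = (0, 6, 3, 3, 5)
p-restricted factor λ_1 = (6, 4, 4, 4, 4)
p-restricted factor λ_2 = (2, 1, 2, 6, 6)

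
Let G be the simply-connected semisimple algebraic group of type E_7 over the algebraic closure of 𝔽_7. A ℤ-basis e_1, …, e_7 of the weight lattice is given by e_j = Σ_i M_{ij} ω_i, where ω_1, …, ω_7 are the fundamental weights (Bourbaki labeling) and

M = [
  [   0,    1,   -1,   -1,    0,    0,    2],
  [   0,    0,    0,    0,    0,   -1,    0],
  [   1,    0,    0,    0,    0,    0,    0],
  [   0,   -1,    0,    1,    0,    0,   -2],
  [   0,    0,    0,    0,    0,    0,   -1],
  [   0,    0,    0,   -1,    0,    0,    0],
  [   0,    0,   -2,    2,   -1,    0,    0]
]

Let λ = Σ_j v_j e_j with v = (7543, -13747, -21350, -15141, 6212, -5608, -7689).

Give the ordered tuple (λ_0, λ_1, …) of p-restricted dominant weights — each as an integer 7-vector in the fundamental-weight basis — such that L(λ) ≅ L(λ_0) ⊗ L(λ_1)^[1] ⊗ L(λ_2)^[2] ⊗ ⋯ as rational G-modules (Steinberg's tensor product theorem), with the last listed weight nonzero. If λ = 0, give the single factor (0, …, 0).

((2, 1, 4, 5, 3, 0, 4), (2, 3, 6, 2, 6, 0, 4), (3, 2, 6, 5, 2, 1, 0), (0, 2, 0, 5, 1, 2, 4), (3, 2, 3, 5, 3, 6, 2))

ω-coordinates c = M·v, v = (7543, -13747, -21350, -15141, 6212, -5608, -7689):
  c_1 = (0)·(7543) + (1)·(-13747) + (-1)·(-21350) + (-1)·(-15141) + (0)·(6212) + (0)·(-5608) + (2)·(-7689) = 7366
  c_2 = (0)·(7543) + (0)·(-13747) + (0)·(-21350) + (0)·(-15141) + (0)·(6212) + (-1)·(-5608) + (0)·(-7689) = 5608
  c_3 = (1)·(7543) + (0)·(-13747) + (0)·(-21350) + (0)·(-15141) + (0)·(6212) + (0)·(-5608) + (0)·(-7689) = 7543
  c_4 = (0)·(7543) + (-1)·(-13747) + (0)·(-21350) + (1)·(-15141) + (0)·(6212) + (0)·(-5608) + (-2)·(-7689) = 13984
  c_5 = (0)·(7543) + (0)·(-13747) + (0)·(-21350) + (0)·(-15141) + (0)·(6212) + (0)·(-5608) + (-1)·(-7689) = 7689
  c_6 = (0)·(7543) + (0)·(-13747) + (0)·(-21350) + (-1)·(-15141) + (0)·(6212) + (0)·(-5608) + (0)·(-7689) = 15141
  c_7 = (0)·(7543) + (0)·(-13747) + (-2)·(-21350) + (2)·(-15141) + (-1)·(6212) + (0)·(-5608) + (0)·(-7689) = 6206
Writing each c_i in base p = 7:
  c_1 = 7366 = 2·7^0 + 2·7^1 + 3·7^2 + 0·7^3 + 3·7^4
  c_2 = 5608 = 1·7^0 + 3·7^1 + 2·7^2 + 2·7^3 + 2·7^4
  c_3 = 7543 = 4·7^0 + 6·7^1 + 6·7^2 + 0·7^3 + 3·7^4
  c_4 = 13984 = 5·7^0 + 2·7^1 + 5·7^2 + 5·7^3 + 5·7^4
  c_5 = 7689 = 3·7^0 + 6·7^1 + 2·7^2 + 1·7^3 + 3·7^4
  c_6 = 15141 = 0·7^0 + 0·7^1 + 1·7^2 + 2·7^3 + 6·7^4
  c_7 = 6206 = 4·7^0 + 4·7^1 + 0·7^2 + 4·7^3 + 2·7^4
p-restricted factor λ_0 = (2, 1, 4, 5, 3, 0, 4)
p-restricted factor λ_1 = (2, 3, 6, 2, 6, 0, 4)
p-restricted factor λ_2 = (3, 2, 6, 5, 2, 1, 0)
p-restricted factor λ_3 = (0, 2, 0, 5, 1, 2, 4)
p-restricted factor λ_4 = (3, 2, 3, 5, 3, 6, 2)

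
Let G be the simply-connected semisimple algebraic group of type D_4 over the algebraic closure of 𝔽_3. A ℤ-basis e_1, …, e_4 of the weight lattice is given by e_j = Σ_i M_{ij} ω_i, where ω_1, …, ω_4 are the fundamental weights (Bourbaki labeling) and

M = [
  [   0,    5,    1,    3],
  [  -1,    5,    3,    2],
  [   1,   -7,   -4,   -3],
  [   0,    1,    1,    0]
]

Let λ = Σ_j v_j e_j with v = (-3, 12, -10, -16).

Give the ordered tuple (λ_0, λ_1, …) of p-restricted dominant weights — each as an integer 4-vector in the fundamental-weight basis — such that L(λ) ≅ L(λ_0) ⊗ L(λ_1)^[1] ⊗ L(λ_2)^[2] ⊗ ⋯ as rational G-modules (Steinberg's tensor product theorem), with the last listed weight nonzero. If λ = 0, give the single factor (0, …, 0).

Compute c_i = Σ_j M_{ij} v_j with v = (-3, 12, -10, -16):
  c_1 = 0*-3 + 5*12 + 1*-10 + 3*-16 = 2
  c_2 = -1*-3 + 5*12 + 3*-10 + 2*-16 = 1
  c_3 = 1*-3 + -7*12 + -4*-10 + -3*-16 = 1
  c_4 = 0*-3 + 1*12 + 1*-10 + 0*-16 = 2
Expand coordinatewise in base 3:
  c_1 = 2 = 2·3^0
  c_2 = 1 = 1·3^0
  c_3 = 1 = 1·3^0
  c_4 = 2 = 2·3^0
Factor λ_0 = (2, 1, 1, 2)

((2, 1, 1, 2),)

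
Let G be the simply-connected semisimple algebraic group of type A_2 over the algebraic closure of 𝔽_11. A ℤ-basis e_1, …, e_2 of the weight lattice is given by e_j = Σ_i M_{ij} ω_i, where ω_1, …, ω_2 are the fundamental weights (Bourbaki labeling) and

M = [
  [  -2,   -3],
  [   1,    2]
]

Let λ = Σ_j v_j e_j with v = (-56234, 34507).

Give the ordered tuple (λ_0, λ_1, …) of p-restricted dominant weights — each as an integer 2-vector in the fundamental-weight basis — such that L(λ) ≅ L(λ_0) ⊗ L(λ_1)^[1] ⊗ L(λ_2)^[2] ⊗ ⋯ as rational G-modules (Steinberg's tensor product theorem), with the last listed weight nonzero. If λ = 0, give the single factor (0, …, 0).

Converting to the ω-basis (c_i = row i of M dotted with v = (-56234, 34507)):
  c_1 = -2*-56234 + -3*34507 = 8947
  c_2 = 1*-56234 + 2*34507 = 12780
Writing each c_i in base p = 11:
  c_1 = 8947 = 4·11^0 + 10·11^1 + 7·11^2 + 6·11^3
  c_2 = 12780 = 9·11^0 + 6·11^1 + 6·11^2 + 9·11^3
Factor λ_0 = (4, 9)
Factor λ_1 = (10, 6)
Factor λ_2 = (7, 6)
Factor λ_3 = (6, 9)

((4, 9), (10, 6), (7, 6), (6, 9))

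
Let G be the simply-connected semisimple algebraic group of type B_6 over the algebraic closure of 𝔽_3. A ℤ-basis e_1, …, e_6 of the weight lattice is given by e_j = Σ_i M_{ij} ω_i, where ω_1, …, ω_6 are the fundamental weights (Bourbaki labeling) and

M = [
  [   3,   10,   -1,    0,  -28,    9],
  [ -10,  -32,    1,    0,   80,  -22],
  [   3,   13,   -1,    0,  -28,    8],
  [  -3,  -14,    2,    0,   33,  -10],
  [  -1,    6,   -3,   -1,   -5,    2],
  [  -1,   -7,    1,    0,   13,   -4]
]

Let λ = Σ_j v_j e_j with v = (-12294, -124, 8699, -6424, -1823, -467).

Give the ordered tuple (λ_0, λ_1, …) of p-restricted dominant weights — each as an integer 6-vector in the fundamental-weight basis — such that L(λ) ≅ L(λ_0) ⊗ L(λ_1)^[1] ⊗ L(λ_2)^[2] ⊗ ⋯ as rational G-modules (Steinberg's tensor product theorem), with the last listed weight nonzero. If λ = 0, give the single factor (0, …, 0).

((2, 2, 1, 2, 1, 0), (0, 1, 2, 1, 1, 1), (2, 1, 0, 1, 0, 0), (0, 1, 1, 1, 2, 1), (0, 0, 1, 0, 0, 0), (0, 0, 0, 2, 0, 0))

Converting to the ω-basis (c_i = row i of M dotted with v = (-12294, -124, 8699, -6424, -1823, -467)):
  c_1 = (3)·(-12294) + (10)·(-124) + (-1)·(8699) + (0)·(-6424) + (-28)·(-1823) + (9)·(-467) = 20
  c_2 = (-10)·(-12294) + (-32)·(-124) + 1·8699 + (0)·(-6424) + (80)·(-1823) + (-22)·(-467) = 41
  c_3 = (3)·(-12294) + (13)·(-124) + (-1)·(8699) + (0)·(-6424) + (-28)·(-1823) + (8)·(-467) = 115
  c_4 = (-3)·(-12294) + (-14)·(-124) + 2·8699 + (0)·(-6424) + (33)·(-1823) + (-10)·(-467) = 527
  c_5 = (-1)·(-12294) + (6)·(-124) + (-3)·(8699) + (-1)·(-6424) + (-5)·(-1823) + (2)·(-467) = 58
  c_6 = (-1)·(-12294) + (-7)·(-124) + 1·8699 + (0)·(-6424) + (13)·(-1823) + (-4)·(-467) = 30
Base-3 expansion of each c_i:
  c_1 = 20 = 2·3^0 + 0·3^1 + 2·3^2
  c_2 = 41 = 2·3^0 + 1·3^1 + 1·3^2 + 1·3^3
  c_3 = 115 = 1·3^0 + 2·3^1 + 0·3^2 + 1·3^3 + 1·3^4
  c_4 = 527 = 2·3^0 + 1·3^1 + 1·3^2 + 1·3^3 + 0·3^4 + 2·3^5
  c_5 = 58 = 1·3^0 + 1·3^1 + 0·3^2 + 2·3^3
  c_6 = 30 = 0·3^0 + 1·3^1 + 0·3^2 + 1·3^3
Factor λ_0 = (2, 2, 1, 2, 1, 0)
Factor λ_1 = (0, 1, 2, 1, 1, 1)
Factor λ_2 = (2, 1, 0, 1, 0, 0)
Factor λ_3 = (0, 1, 1, 1, 2, 1)
Factor λ_4 = (0, 0, 1, 0, 0, 0)
Factor λ_5 = (0, 0, 0, 2, 0, 0)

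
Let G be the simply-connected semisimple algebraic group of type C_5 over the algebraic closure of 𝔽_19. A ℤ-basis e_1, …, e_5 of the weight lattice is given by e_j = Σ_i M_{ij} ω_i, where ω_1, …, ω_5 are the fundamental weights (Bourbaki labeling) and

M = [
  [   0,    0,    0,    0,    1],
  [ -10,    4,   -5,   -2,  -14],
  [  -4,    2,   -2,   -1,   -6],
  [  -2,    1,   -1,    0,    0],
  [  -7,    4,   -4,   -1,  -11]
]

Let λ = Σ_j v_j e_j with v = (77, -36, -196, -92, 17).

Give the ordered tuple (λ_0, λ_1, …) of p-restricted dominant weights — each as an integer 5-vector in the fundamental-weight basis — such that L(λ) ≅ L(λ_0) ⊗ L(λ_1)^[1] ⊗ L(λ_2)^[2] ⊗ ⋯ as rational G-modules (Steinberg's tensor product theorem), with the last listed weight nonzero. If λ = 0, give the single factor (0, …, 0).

Compute c_i = Σ_j M_{ij} v_j with v = (77, -36, -196, -92, 17):
  c_1 = 0·77 + (0)·(-36) + (0)·(-196) + (0)·(-92) + 1·17 = 17
  c_2 = (-10)·(77) + (4)·(-36) + (-5)·(-196) + (-2)·(-92) + (-14)·(17) = 12
  c_3 = (-4)·(77) + (2)·(-36) + (-2)·(-196) + (-1)·(-92) + (-6)·(17) = 2
  c_4 = (-2)·(77) + (1)·(-36) + (-1)·(-196) + (0)·(-92) + 0·17 = 6
  c_5 = (-7)·(77) + (4)·(-36) + (-4)·(-196) + (-1)·(-92) + (-11)·(17) = 6
p = 19; digits c_i = Σ_j d_{ij}·19^j, 0 ≤ d_{ij} < 19:
  c_1 = 17 = 17·19^0
  c_2 = 12 = 12·19^0
  c_3 = 2 = 2·19^0
  c_4 = 6 = 6·19^0
  c_5 = 6 = 6·19^0
λ_0 = (17, 12, 2, 6, 6)

((17, 12, 2, 6, 6),)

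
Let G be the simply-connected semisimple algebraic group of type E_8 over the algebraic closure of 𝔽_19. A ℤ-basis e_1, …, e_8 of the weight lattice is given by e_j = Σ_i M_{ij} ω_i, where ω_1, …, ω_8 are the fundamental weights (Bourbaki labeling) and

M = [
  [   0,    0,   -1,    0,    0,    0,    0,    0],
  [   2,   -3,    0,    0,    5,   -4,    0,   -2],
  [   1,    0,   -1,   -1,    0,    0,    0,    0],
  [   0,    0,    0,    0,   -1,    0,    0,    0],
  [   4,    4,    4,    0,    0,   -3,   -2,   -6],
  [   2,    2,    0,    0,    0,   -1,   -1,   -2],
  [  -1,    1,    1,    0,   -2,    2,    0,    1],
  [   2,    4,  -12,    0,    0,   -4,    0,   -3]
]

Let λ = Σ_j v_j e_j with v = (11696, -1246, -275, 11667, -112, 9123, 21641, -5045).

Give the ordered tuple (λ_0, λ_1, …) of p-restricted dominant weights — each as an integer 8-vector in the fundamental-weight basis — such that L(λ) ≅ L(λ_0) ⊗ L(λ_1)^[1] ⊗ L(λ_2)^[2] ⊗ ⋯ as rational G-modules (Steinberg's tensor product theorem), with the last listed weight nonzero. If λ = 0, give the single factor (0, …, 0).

((9, 16, 0, 17, 15, 17, 18, 9), (14, 8, 16, 5, 16, 11, 10, 18))

Converting to the ω-basis (c_i = row i of M dotted with v = (11696, -1246, -275, 11667, -112, 9123, 21641, -5045)):
  c_1 = (0)·(11696) + (0)·(-1246) + (-1)·(-275) + (0)·(11667) + (0)·(-112) + (0)·(9123) + (0)·(21641) + (0)·(-5045) = 275
  c_2 = (2)·(11696) + (-3)·(-1246) + (0)·(-275) + (0)·(11667) + (5)·(-112) + (-4)·(9123) + (0)·(21641) + (-2)·(-5045) = 168
  c_3 = (1)·(11696) + (0)·(-1246) + (-1)·(-275) + (-1)·(11667) + (0)·(-112) + (0)·(9123) + (0)·(21641) + (0)·(-5045) = 304
  c_4 = (0)·(11696) + (0)·(-1246) + (0)·(-275) + (0)·(11667) + (-1)·(-112) + (0)·(9123) + (0)·(21641) + (0)·(-5045) = 112
  c_5 = (4)·(11696) + (4)·(-1246) + (4)·(-275) + (0)·(11667) + (0)·(-112) + (-3)·(9123) + (-2)·(21641) + (-6)·(-5045) = 319
  c_6 = (2)·(11696) + (2)·(-1246) + (0)·(-275) + (0)·(11667) + (0)·(-112) + (-1)·(9123) + (-1)·(21641) + (-2)·(-5045) = 226
  c_7 = (-1)·(11696) + (1)·(-1246) + (1)·(-275) + (0)·(11667) + (-2)·(-112) + (2)·(9123) + (0)·(21641) + (1)·(-5045) = 208
  c_8 = (2)·(11696) + (4)·(-1246) + (-12)·(-275) + (0)·(11667) + (0)·(-112) + (-4)·(9123) + (0)·(21641) + (-3)·(-5045) = 351
Base-19 expansion of each c_i:
  c_1 = 275 = 9·19^0 + 14·19^1
  c_2 = 168 = 16·19^0 + 8·19^1
  c_3 = 304 = 0·19^0 + 16·19^1
  c_4 = 112 = 17·19^0 + 5·19^1
  c_5 = 319 = 15·19^0 + 16·19^1
  c_6 = 226 = 17·19^0 + 11·19^1
  c_7 = 208 = 18·19^0 + 10·19^1
  c_8 = 351 = 9·19^0 + 18·19^1
λ_0 = (9, 16, 0, 17, 15, 17, 18, 9)
λ_1 = (14, 8, 16, 5, 16, 11, 10, 18)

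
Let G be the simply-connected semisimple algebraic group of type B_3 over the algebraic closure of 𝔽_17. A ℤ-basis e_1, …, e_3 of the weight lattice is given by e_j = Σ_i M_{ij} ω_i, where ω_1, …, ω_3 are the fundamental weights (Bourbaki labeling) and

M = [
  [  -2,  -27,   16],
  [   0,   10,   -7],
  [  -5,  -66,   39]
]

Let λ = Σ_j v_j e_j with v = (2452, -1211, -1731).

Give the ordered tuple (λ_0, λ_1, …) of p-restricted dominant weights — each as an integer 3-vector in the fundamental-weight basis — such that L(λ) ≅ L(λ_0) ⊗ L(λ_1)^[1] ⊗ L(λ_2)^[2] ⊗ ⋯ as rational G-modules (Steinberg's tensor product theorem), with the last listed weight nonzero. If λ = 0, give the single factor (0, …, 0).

((12, 7, 4), (5, 0, 9))

Compute c_i = Σ_j M_{ij} v_j with v = (2452, -1211, -1731):
  c_1 = (-2)·(2452) + (-27)·(-1211) + (16)·(-1731) = 97
  c_2 = (0)·(2452) + (10)·(-1211) + (-7)·(-1731) = 7
  c_3 = (-5)·(2452) + (-66)·(-1211) + (39)·(-1731) = 157
Expand coordinatewise in base 17:
  c_1 = 97 = 12·17^0 + 5·17^1
  c_2 = 7 = 7·17^0
  c_3 = 157 = 4·17^0 + 9·17^1
p-restricted factor λ_0 = (12, 7, 4)
p-restricted factor λ_1 = (5, 0, 9)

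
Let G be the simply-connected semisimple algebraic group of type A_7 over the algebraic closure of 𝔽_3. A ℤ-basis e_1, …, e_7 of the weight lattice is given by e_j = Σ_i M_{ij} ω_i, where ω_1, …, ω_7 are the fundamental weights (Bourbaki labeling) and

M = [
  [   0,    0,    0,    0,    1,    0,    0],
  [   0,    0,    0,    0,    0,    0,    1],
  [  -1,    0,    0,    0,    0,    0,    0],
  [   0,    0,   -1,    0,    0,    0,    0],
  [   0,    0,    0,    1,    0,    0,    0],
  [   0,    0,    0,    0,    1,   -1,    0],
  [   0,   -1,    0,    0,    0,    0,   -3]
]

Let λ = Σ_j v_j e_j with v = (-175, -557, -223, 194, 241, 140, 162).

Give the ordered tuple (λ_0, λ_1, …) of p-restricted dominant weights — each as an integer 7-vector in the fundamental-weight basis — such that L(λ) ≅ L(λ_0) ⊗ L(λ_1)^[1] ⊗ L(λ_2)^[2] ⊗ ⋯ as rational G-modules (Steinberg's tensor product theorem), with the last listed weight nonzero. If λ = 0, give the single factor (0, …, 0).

((1, 0, 1, 1, 2, 2, 2), (2, 0, 1, 2, 1, 0, 2), (2, 0, 1, 0, 0, 2, 1), (2, 0, 0, 2, 1, 0, 2), (2, 2, 2, 2, 2, 1, 0))

Change of basis e → ω: c = M·v where v = (-175, -557, -223, 194, 241, 140, 162):
  c_1 = (0)·(-175) + (0)·(-557) + (0)·(-223) + (0)·(194) + (1)·(241) + (0)·(140) + (0)·(162) = 241
  c_2 = (0)·(-175) + (0)·(-557) + (0)·(-223) + (0)·(194) + (0)·(241) + (0)·(140) + (1)·(162) = 162
  c_3 = (-1)·(-175) + (0)·(-557) + (0)·(-223) + (0)·(194) + (0)·(241) + (0)·(140) + (0)·(162) = 175
  c_4 = (0)·(-175) + (0)·(-557) + (-1)·(-223) + (0)·(194) + (0)·(241) + (0)·(140) + (0)·(162) = 223
  c_5 = (0)·(-175) + (0)·(-557) + (0)·(-223) + (1)·(194) + (0)·(241) + (0)·(140) + (0)·(162) = 194
  c_6 = (0)·(-175) + (0)·(-557) + (0)·(-223) + (0)·(194) + (1)·(241) + (-1)·(140) + (0)·(162) = 101
  c_7 = (0)·(-175) + (-1)·(-557) + (0)·(-223) + (0)·(194) + (0)·(241) + (0)·(140) + (-3)·(162) = 71
Writing each c_i in base p = 3:
  c_1 = 241 = 1·3^0 + 2·3^1 + 2·3^2 + 2·3^3 + 2·3^4
  c_2 = 162 = 0·3^0 + 0·3^1 + 0·3^2 + 0·3^3 + 2·3^4
  c_3 = 175 = 1·3^0 + 1·3^1 + 1·3^2 + 0·3^3 + 2·3^4
  c_4 = 223 = 1·3^0 + 2·3^1 + 0·3^2 + 2·3^3 + 2·3^4
  c_5 = 194 = 2·3^0 + 1·3^1 + 0·3^2 + 1·3^3 + 2·3^4
  c_6 = 101 = 2·3^0 + 0·3^1 + 2·3^2 + 0·3^3 + 1·3^4
  c_7 = 71 = 2·3^0 + 2·3^1 + 1·3^2 + 2·3^3
Factor λ_0 = (1, 0, 1, 1, 2, 2, 2)
Factor λ_1 = (2, 0, 1, 2, 1, 0, 2)
Factor λ_2 = (2, 0, 1, 0, 0, 2, 1)
Factor λ_3 = (2, 0, 0, 2, 1, 0, 2)
Factor λ_4 = (2, 2, 2, 2, 2, 1, 0)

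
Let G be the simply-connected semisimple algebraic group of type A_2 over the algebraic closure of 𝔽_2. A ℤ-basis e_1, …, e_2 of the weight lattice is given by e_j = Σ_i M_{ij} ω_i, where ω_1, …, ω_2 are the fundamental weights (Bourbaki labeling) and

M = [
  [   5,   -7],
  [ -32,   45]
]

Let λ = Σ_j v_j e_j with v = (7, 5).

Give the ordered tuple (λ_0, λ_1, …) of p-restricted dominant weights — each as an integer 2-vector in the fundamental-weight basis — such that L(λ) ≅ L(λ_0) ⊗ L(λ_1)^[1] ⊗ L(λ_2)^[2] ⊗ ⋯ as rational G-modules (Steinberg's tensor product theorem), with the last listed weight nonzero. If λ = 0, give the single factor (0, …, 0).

((0, 1),)

Compute c_i = Σ_j M_{ij} v_j with v = (7, 5):
  c_1 = 5*7 + -7*5 = 0
  c_2 = -32*7 + 45*5 = 1
Writing each c_i in base p = 2:
  c_1 = 0
  c_2 = 1 = 1·2^0
λ_0 = (0, 1)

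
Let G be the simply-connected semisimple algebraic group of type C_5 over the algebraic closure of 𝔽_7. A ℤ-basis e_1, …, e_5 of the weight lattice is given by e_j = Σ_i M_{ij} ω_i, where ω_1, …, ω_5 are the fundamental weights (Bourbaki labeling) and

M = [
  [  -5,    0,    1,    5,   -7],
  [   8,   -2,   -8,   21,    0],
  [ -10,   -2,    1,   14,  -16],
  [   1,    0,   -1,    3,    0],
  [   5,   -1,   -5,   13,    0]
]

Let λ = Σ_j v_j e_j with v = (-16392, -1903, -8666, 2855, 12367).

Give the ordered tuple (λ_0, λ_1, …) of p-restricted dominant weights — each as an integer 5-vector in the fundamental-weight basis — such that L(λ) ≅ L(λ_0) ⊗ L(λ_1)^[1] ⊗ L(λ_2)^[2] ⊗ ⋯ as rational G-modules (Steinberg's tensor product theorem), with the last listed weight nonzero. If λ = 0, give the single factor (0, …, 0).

Compute c_i = Σ_j M_{ij} v_j with v = (-16392, -1903, -8666, 2855, 12367):
  c_1 = (-5)·(-16392) + (0)·(-1903) + (1)·(-8666) + 5·2855 + (-7)·(12367) = 1000
  c_2 = (8)·(-16392) + (-2)·(-1903) + (-8)·(-8666) + 21·2855 + 0·12367 = 1953
  c_3 = (-10)·(-16392) + (-2)·(-1903) + (1)·(-8666) + 14·2855 + (-16)·(12367) = 1158
  c_4 = (1)·(-16392) + (0)·(-1903) + (-1)·(-8666) + 3·2855 + 0·12367 = 839
  c_5 = (5)·(-16392) + (-1)·(-1903) + (-5)·(-8666) + 13·2855 + 0·12367 = 388
Base-7 expansion of each c_i:
  c_1 = 1000 = 6·7^0 + 2·7^1 + 6·7^2 + 2·7^3
  c_2 = 1953 = 0·7^0 + 6·7^1 + 4·7^2 + 5·7^3
  c_3 = 1158 = 3·7^0 + 4·7^1 + 2·7^2 + 3·7^3
  c_4 = 839 = 6·7^0 + 0·7^1 + 3·7^2 + 2·7^3
  c_5 = 388 = 3·7^0 + 6·7^1 + 0·7^2 + 1·7^3
p-restricted factor λ_0 = (6, 0, 3, 6, 3)
p-restricted factor λ_1 = (2, 6, 4, 0, 6)
p-restricted factor λ_2 = (6, 4, 2, 3, 0)
p-restricted factor λ_3 = (2, 5, 3, 2, 1)

((6, 0, 3, 6, 3), (2, 6, 4, 0, 6), (6, 4, 2, 3, 0), (2, 5, 3, 2, 1))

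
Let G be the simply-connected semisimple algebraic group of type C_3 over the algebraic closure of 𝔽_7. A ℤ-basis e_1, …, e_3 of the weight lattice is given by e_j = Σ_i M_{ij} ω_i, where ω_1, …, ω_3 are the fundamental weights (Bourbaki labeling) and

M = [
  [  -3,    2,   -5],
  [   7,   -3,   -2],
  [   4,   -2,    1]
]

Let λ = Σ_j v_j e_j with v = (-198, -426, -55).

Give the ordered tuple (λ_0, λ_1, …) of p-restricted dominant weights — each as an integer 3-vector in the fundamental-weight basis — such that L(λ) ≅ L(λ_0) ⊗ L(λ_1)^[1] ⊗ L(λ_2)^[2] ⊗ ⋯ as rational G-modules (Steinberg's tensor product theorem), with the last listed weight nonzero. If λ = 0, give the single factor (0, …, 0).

((3, 2, 5), (2, 0, 0))

Converting to the ω-basis (c_i = row i of M dotted with v = (-198, -426, -55)):
  c_1 = (-3)·(-198) + (2)·(-426) + (-5)·(-55) = 17
  c_2 = (7)·(-198) + (-3)·(-426) + (-2)·(-55) = 2
  c_3 = (4)·(-198) + (-2)·(-426) + (1)·(-55) = 5
Writing each c_i in base p = 7:
  c_1 = 17 = 3·7^0 + 2·7^1
  c_2 = 2 = 2·7^0
  c_3 = 5 = 5·7^0
Factor λ_0 = (3, 2, 5)
Factor λ_1 = (2, 0, 0)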